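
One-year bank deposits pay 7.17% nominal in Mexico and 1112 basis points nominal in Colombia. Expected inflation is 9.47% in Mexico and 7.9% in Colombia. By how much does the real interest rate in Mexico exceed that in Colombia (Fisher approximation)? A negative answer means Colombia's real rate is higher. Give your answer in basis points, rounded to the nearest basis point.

-552 basis points

Mexico: 7.17% − 9.47% = -2.300%
Colombia: 11.12% − 7.9% = 3.220%
Differential = -5.520% → -552 basis points.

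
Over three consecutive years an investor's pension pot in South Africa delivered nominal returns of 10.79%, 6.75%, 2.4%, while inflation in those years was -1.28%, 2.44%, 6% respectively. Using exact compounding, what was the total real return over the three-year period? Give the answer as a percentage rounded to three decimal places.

12.976%

Nominal growth factor = 1.1079 × 1.0675 × 1.0240 = 1.211068
Price-level growth factor = 0.9872 × 1.0244 × 1.0600 = 1.071965
Real growth factor = 1.211068 / 1.071965 = 1.129764
Total real return = 1.129764 − 1 → 12.976%.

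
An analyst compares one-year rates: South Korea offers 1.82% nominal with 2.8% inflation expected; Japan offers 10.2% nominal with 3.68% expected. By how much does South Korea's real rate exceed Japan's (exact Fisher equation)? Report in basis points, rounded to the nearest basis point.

South Korea: (1 + 0.0182)/(1 + 0.0280) − 1 = -0.9533%
Japan: (1 + 0.1020)/(1 + 0.0368) − 1 = 6.2886%
Differential = -0.9533% − 6.2886% = -7.2419% → -724 basis points.

-724 basis points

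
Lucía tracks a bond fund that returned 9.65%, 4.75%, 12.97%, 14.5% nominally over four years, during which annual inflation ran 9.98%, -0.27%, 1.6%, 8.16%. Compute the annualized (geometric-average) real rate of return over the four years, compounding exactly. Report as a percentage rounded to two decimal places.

Nominal growth factor = 1.0965 × 1.0475 × 1.1297 × 1.1450 = 1.48570055
Price-level growth factor = 1.0998 × 0.9973 × 1.0160 × 1.0816 = 1.20531322
Real growth factor = 1.48570055 / 1.20531322 = 1.23262611
Annualized real rate = 1.23262611^(1/4) − 1 = 5.3678% → 5.37%.

5.37%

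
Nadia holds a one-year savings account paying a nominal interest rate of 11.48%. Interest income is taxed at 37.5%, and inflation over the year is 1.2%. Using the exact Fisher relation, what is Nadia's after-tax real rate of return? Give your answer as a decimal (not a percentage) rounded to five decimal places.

0.05904

After-tax nominal return = 11.48% × (1 − 0.375) = 7.1750%.
1 + r = 1.07175 / 1.01200 = 1.059042
After-tax real rate = 1.059042 − 1 → 0.05904.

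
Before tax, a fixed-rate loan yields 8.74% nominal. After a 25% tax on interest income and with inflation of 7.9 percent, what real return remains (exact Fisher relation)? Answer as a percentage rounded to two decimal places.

After-tax nominal return = 8.74% × (1 − 0.25) = 6.5550%.
1 + r = 1.06555 / 1.07900 = 0.987535
After-tax real rate = 0.987535 − 1 → -1.25%.

-1.25%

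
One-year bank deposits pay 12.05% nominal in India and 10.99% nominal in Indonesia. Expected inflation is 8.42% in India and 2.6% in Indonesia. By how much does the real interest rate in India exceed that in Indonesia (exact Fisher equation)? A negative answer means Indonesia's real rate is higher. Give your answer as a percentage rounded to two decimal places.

India: (1 + 0.1205)/(1 + 0.0842) − 1 = 3.3481%
Indonesia: (1 + 0.1099)/(1 + 0.0260) − 1 = 8.1774%
Differential = 3.3481% − 8.1774% = -4.8293% → -4.83%.

-4.83%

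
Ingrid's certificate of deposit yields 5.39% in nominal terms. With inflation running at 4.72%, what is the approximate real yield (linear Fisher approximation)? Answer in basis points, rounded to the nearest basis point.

r ≈ i − π = 5.39% − 4.72% = 67 basis points.

67 basis points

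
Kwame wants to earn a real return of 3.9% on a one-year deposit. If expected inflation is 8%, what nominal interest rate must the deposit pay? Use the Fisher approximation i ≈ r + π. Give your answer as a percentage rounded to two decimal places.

i ≈ r + π = 3.9% + 8% = 11.90%.

11.90%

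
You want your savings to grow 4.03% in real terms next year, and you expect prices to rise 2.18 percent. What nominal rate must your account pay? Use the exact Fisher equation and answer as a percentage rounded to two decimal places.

(1 + i) = (1 + r)(1 + π) = 1.04030 × 1.02180 = 1.06297854
i = 1.06297854 − 1, so the required nominal rate is 6.30%.

6.30%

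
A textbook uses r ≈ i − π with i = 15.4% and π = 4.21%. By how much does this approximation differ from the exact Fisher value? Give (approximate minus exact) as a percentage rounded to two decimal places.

Approximate: r ≈ 15.400% − 4.210% = 11.1900%
Exact: (1 + 0.1540)/(1 + 0.0421) − 1 = 10.7379%
Error = 11.1900% − 10.7379% = 0.4521% → 0.45%.

0.45%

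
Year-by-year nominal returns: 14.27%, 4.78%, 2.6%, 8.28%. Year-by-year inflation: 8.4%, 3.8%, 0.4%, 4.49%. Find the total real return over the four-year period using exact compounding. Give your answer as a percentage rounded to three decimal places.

Nominal growth factor = 1.1427 × 1.0478 × 1.0260 × 1.0828 = 1.330167
Price-level growth factor = 1.0840 × 1.0380 × 1.0040 × 1.0449 = 1.180416
Real growth factor = 1.330167 / 1.180416 = 1.126863
Total real return = 1.126863 − 1 → 12.686%.

12.686%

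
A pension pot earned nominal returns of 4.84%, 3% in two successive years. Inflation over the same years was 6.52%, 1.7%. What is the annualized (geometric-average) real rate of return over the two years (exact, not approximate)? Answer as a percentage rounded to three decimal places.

Compound the nominal returns: 1.0484 × 1.0300 = 1.07985200.
Compound inflation: 1.0652 × 1.0170 = 1.08330840.
Deflate: 1.07985200 / 1.08330840 = 0.99680940.
Annualized real rate = 0.99680940^(1/2) − 1 = -0.1597% → -0.160%.

-0.160%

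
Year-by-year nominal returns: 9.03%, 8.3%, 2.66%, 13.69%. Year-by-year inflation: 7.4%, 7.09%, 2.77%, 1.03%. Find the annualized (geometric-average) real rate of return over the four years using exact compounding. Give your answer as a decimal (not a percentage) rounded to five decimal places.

Compound the nominal returns: 1.0903 × 1.0830 × 1.0266 × 1.1369 = 1.37815478.
Compound inflation: 1.0740 × 1.0709 × 1.0277 × 1.0103 = 1.19418032.
Deflate: 1.37815478 / 1.19418032 = 1.15405920.
Annualized real rate = 1.15405920^(1/4) − 1 = 3.6471% → 0.03647.

0.03647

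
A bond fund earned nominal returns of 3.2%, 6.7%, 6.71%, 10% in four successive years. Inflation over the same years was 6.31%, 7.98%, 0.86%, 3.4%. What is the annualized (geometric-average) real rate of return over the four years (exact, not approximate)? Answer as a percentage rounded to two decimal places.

Compound the nominal returns: 1.0320 × 1.0670 × 1.0671 × 1.1000 = 1.29253384.
Compound inflation: 1.0631 × 1.0798 × 1.0086 × 1.0340 = 1.19717308.
Deflate: 1.29253384 / 1.19717308 = 1.07965494.
Annualized real rate = 1.07965494^(1/4) − 1 = 1.9345% → 1.93%.

1.93%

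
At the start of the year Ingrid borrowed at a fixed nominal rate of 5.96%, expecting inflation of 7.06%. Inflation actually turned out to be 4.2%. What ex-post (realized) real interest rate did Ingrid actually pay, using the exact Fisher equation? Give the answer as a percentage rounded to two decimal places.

1.69%

Ex-post: (1 + 0.0596)/(1 + 0.0420) − 1 = 1.6891%
So the realized real rate is 1.69%.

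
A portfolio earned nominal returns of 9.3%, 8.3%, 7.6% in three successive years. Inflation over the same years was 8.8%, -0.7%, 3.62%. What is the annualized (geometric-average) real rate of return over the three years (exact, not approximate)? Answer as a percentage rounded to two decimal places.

4.40%

Nominal growth factor = 1.0930 × 1.0830 × 1.0760 = 1.2736816440
Price-level growth factor = 1.0880 × 0.9930 × 1.0362 = 1.1194939008
Real growth factor = 1.2736816440 / 1.1194939008 = 1.1377298644
Annualized real rate = 1.1377298644^(1/3) − 1 = 4.395005% → 4.40%.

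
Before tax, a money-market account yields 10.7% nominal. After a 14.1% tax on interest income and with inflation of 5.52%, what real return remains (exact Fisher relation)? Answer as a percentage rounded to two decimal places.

3.48%

After-tax nominal return = 10.7% × (1 − 0.141) = 9.1913%.
1 + r = 1.091913 / 1.05520 = 1.034792
After-tax real rate = 1.034792 − 1 → 3.48%.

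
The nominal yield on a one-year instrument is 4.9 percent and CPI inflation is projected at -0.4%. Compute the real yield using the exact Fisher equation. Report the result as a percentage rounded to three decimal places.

5.321%

By the Fisher equation, 1 + r = (1 + i)/(1 + π).
1 + r = 1.04900 / 0.99600 = 1.053213
r = 1.053213 − 1 = 5.3213%, i.e. 5.321%.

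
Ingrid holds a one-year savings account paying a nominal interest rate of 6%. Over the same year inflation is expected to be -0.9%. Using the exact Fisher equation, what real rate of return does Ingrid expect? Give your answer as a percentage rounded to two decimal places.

1 + r = 1.06000 / 0.99100 = 1.069627
r = 1.069627 − 1 = 6.9627%, i.e. 6.96%.

6.96%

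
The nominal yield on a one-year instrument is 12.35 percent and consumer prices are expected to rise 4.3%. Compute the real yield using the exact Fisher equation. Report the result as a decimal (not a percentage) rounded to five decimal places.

By the Fisher equation, 1 + r = (1 + i)/(1 + π).
1 + r = 1.12350 / 1.04300 = 1.077181
r = 1.077181 − 1 = 7.7181%, i.e. 0.07718.

0.07718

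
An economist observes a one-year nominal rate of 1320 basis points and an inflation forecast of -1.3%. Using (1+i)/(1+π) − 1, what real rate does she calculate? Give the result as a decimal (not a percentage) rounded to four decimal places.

By the Fisher identity, 1 + r = (1 + i)/(1 + π).
1 + r = 1.13200 / 0.98700 = 1.146910
r = 1.146910 − 1 = 14.6910%, i.e. 0.1469.

0.1469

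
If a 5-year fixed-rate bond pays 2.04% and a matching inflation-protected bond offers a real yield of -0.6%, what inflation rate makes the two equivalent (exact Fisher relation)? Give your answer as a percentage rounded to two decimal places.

(1 + π) = (1 + i)/(1 + r) = 1.02040 / 0.99400 = 1.026559
Break-even inflation = 1.026559 − 1 → 2.66%.

2.66%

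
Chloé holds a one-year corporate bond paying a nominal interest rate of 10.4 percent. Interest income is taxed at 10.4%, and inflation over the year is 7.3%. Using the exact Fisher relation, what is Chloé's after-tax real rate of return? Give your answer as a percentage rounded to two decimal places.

After-tax nominal return = 10.4% × (1 − 0.104) = 9.3184%.
1 + r = 1.093184 / 1.07300 = 1.018811
After-tax real rate = 1.018811 − 1 → 1.88%.

1.88%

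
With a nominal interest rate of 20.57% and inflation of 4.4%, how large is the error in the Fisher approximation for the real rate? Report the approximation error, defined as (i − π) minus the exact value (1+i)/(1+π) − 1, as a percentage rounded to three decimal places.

0.681%

Approximate: r ≈ 20.570% − 4.400% = 16.1700%
Exact: (1 + 0.2057)/(1 + 0.0440) − 1 = 15.48851%
Error = 16.1700% − 15.48851% = 0.68149% → 0.681%.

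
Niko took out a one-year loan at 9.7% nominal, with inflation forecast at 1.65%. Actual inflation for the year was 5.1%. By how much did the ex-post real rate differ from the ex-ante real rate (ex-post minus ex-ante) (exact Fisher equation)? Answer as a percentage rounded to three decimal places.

-3.543%

Ex-ante: (1 + 0.0970)/(1 + 0.0165) − 1 = 7.91933%
Ex-post: (1 + 0.0970)/(1 + 0.0510) − 1 = 4.37678%
Difference (ex-post − ex-ante) = -3.54255% → -3.543%.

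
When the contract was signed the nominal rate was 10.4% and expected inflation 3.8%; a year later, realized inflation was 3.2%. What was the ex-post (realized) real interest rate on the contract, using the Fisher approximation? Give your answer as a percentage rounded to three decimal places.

Ex-post: 10.4% − 3.2% = 7.200%
So the realized real rate is 7.200%.

7.200%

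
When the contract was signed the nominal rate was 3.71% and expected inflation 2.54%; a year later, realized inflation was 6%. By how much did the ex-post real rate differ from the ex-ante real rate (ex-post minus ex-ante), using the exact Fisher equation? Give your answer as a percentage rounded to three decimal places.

Ex-ante: (1 + 0.0371)/(1 + 0.0254) − 1 = 1.1410%
Ex-post: (1 + 0.0371)/(1 + 0.0600) − 1 = -2.1604%
Difference (ex-post − ex-ante) = -3.3014% → -3.301%.

-3.301%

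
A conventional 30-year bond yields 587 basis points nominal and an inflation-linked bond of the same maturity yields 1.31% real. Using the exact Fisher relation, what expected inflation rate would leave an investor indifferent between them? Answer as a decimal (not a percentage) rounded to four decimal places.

0.0450

(1 + π) = (1 + i)/(1 + r) = 1.05870 / 1.01310 = 1.045010
Break-even inflation = 1.045010 − 1 → 0.0450.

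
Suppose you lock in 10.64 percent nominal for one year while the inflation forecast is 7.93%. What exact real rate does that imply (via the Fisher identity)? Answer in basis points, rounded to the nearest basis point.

251 basis points

By the Fisher identity, 1 + r = (1 + i)/(1 + π).
1 + r = 1.10640 / 1.07930 = 1.025109
r = 1.025109 − 1 = 2.5109%, i.e. 251 basis points.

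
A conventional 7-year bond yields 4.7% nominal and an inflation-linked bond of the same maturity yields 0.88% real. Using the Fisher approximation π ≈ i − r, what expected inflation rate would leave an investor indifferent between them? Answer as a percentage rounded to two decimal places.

3.82%

π ≈ i − r = 4.7% − 0.88% → 3.82%.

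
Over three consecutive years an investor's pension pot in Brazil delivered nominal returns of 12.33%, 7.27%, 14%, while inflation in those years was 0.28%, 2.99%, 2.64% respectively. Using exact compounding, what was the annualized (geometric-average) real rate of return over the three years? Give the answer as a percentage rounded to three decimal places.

9.023%

Nominal growth factor = 1.1233 × 1.0727 × 1.1400 = 1.37365886
Price-level growth factor = 1.0028 × 1.0299 × 1.0264 = 1.06004921
Real growth factor = 1.37365886 / 1.06004921 = 1.29584442
Annualized real rate = 1.29584442^(1/3) − 1 = 9.0229% → 9.023%.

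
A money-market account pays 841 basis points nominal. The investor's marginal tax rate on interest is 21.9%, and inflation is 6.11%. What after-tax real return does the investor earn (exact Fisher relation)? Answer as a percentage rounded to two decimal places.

0.43%

After-tax nominal return = 8.41% × (1 − 0.219) = 6.56821%.
1 + r = 1.0656821 / 1.06110 = 1.004318
After-tax real rate = 1.004318 − 1 → 0.43%.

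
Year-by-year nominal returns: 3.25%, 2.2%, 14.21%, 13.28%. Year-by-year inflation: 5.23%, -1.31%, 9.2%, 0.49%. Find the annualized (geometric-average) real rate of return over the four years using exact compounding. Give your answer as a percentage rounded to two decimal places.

Nominal growth factor = 1.0325 × 1.0220 × 1.1421 × 1.1328 = 1.36520644
Price-level growth factor = 1.0523 × 0.9869 × 1.0920 × 1.0049 = 1.13961512
Real growth factor = 1.36520644 / 1.13961512 = 1.19795395
Annualized real rate = 1.19795395^(1/4) − 1 = 4.6189% → 4.62%.

4.62%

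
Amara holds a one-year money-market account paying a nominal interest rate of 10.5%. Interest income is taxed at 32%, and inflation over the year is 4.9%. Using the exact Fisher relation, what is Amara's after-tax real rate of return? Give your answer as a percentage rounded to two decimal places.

After-tax nominal return = 10.5% × (1 − 0.32) = 7.1400%.
1 + r = 1.07140 / 1.04900 = 1.021354
After-tax real rate = 1.021354 − 1 → 2.14%.

2.14%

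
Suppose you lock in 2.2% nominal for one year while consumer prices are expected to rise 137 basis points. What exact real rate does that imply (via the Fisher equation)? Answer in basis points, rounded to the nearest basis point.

By the Fisher equation, 1 + r = (1 + i)/(1 + π).
1 + r = 1.02200 / 1.01370 = 1.008188
r = 1.008188 − 1 = 0.8188%, i.e. 82 basis points.

82 basis points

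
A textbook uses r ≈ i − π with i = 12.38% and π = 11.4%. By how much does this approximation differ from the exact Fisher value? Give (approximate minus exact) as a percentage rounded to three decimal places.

0.100%

Approximate: r ≈ 12.380% − 11.400% = 0.9800%
Exact: (1 + 0.1238)/(1 + 0.1140) − 1 = 0.8797%
Error = 0.9800% − 0.8797% = 0.1003% → 0.100%.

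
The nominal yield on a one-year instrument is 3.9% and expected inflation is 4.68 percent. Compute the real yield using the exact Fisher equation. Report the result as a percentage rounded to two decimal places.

By the Fisher identity, 1 + r = (1 + i)/(1 + π).
1 + r = 1.03900 / 1.04680 = 0.992549
r = 0.992549 − 1 = -0.7451%, i.e. -0.75%.

-0.75%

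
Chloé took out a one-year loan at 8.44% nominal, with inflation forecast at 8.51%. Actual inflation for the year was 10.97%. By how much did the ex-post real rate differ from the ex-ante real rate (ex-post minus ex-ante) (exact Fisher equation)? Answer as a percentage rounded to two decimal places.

Ex-ante: (1 + 0.0844)/(1 + 0.0851) − 1 = -0.0645%
Ex-post: (1 + 0.0844)/(1 + 0.1097) − 1 = -2.2799%
Difference (ex-post − ex-ante) = -2.2154% → -2.22%.

-2.22%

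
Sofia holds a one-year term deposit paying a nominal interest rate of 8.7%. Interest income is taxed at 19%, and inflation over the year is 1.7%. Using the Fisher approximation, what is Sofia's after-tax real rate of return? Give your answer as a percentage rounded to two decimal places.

After-tax nominal return = 8.7% × (1 − 0.19) = 7.0470%.
r ≈ 7.0470% − 1.7% → 5.35%.

5.35%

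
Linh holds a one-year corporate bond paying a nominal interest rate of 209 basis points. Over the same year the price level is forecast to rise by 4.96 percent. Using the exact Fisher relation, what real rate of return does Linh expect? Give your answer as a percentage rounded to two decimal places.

By the Fisher relation, 1 + r = (1 + i)/(1 + π).
1 + r = 1.02090 / 1.04960 = 0.972656
r = 0.972656 − 1 = -2.7344%, i.e. -2.73%.

-2.73%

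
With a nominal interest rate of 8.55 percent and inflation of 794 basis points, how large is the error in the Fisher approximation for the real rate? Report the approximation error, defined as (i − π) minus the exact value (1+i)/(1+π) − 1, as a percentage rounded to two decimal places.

Approximate: r ≈ 8.550% − 7.940% = 0.6100%
Exact: (1 + 0.0855)/(1 + 0.0794) − 1 = 0.5651%
Error = 0.6100% − 0.5651% = 0.0449% → 0.04%.

0.04%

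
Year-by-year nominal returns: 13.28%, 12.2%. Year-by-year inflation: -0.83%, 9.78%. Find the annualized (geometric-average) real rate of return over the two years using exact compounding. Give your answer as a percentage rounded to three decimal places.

Nominal growth factor = 1.1328 × 1.1220 = 1.27100160
Price-level growth factor = 0.9917 × 1.0978 = 1.08868826
Real growth factor = 1.27100160 / 1.08868826 = 1.16746147
Annualized real rate = 1.16746147^(1/2) − 1 = 8.0491% → 8.049%.

8.049%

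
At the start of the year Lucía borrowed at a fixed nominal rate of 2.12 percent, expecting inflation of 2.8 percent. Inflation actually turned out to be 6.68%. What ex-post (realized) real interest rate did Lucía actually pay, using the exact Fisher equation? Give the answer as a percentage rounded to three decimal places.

-4.274%

Ex-post: (1 + 0.0212)/(1 + 0.0668) − 1 = -4.27447%
So the realized real rate is -4.274%.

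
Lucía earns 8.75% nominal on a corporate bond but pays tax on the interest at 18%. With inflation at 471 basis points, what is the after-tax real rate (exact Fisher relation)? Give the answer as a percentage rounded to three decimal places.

After-tax nominal return = 8.75% × (1 − 0.18) = 7.1750%.
1 + r = 1.07175 / 1.04710 = 1.023541
After-tax real rate = 1.023541 − 1 → 2.354%.

2.354%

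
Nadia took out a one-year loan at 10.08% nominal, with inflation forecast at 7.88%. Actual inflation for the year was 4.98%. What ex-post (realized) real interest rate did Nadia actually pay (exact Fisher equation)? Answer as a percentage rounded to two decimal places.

4.86%

Ex-post: (1 + 0.1008)/(1 + 0.0498) − 1 = 4.8581%
So the realized real rate is 4.86%.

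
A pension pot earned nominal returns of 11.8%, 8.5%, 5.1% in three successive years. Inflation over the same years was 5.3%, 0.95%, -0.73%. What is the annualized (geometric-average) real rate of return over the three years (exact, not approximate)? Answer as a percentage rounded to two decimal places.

Nominal growth factor = 1.1180 × 1.0850 × 1.0510 = 1.27489453
Price-level growth factor = 1.0530 × 1.0095 × 0.9927 = 1.05524357
Real growth factor = 1.27489453 / 1.05524357 = 1.20815190
Annualized real rate = 1.20815190^(1/3) − 1 = 6.5059% → 6.51%.

6.51%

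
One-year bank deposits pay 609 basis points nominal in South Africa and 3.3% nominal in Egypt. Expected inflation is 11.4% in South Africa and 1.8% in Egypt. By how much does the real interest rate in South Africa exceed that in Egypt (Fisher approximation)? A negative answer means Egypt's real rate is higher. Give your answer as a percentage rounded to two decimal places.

-6.81%

South Africa: 6.09% − 11.4% = -5.310%
Egypt: 3.3% − 1.8% = 1.500%
Differential = -6.810% → -6.81%.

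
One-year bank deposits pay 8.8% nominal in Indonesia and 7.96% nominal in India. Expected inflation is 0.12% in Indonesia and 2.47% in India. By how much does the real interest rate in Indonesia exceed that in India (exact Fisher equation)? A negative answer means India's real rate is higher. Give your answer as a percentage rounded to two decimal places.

3.31%

Indonesia: (1 + 0.0880)/(1 + 0.0012) − 1 = 8.6696%
India: (1 + 0.0796)/(1 + 0.0247) − 1 = 5.3577%
Differential = 8.6696% − 5.3577% = 3.3119% → 3.31%.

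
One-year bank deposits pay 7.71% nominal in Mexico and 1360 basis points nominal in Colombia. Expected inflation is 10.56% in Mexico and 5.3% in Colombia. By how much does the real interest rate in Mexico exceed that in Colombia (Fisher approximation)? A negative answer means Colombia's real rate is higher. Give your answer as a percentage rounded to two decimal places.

-11.15%

Mexico: 7.71% − 10.56% = -2.850%
Colombia: 13.6% − 5.3% = 8.300%
Differential = -11.150% → -11.15%.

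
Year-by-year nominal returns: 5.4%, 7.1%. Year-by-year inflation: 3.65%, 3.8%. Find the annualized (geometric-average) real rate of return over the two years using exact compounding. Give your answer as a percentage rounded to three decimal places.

2.431%

Compound the nominal returns: 1.0540 × 1.0710 = 1.12883400.
Compound inflation: 1.0365 × 1.0380 = 1.07588700.
Deflate: 1.12883400 / 1.07588700 = 1.04921242.
Annualized real rate = 1.04921242^(1/2) − 1 = 2.4311% → 2.431%.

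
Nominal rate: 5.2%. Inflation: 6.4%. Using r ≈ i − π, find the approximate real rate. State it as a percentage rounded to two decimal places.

r ≈ i − π = 5.2% − 6.4% = -1.20%.

-1.20%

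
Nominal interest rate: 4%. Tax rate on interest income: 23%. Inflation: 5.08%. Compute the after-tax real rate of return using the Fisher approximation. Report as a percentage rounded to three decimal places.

-2.000%

After-tax nominal return = 4% × (1 − 0.23) = 3.0800%.
r ≈ 3.0800% − 5.08% → -2.000%.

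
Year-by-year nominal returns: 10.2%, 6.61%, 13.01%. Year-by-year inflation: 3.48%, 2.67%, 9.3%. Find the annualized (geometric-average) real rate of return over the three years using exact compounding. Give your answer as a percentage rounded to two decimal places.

Compound the nominal returns: 1.1020 × 1.0661 × 1.1301 = 1.32768917.
Compound inflation: 1.0348 × 1.0267 × 1.0930 = 1.16123507.
Deflate: 1.32768917 / 1.16123507 = 1.14334229.
Annualized real rate = 1.14334229^(1/3) − 1 = 4.5664% → 4.57%.

4.57%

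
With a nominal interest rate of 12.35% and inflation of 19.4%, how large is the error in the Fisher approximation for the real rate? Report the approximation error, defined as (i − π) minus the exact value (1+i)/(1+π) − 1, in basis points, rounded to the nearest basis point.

Approximate: r ≈ 12.350% − 19.400% = -7.0500%
Exact: (1 + 0.1235)/(1 + 0.1940) − 1 = -5.9045%
Error = -7.0500% − (-5.9045%) = -1.1455% → -115 basis points.

-115 basis points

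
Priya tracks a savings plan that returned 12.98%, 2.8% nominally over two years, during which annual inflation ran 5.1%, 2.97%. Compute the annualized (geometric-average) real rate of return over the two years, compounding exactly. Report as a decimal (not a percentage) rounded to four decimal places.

0.0360

Compound the nominal returns: 1.1298 × 1.0280 = 1.16143440.
Compound inflation: 1.0510 × 1.0297 = 1.08221470.
Deflate: 1.16143440 / 1.08221470 = 1.07320146.
Annualized real rate = 1.07320146^(1/2) − 1 = 3.5954% → 0.0360.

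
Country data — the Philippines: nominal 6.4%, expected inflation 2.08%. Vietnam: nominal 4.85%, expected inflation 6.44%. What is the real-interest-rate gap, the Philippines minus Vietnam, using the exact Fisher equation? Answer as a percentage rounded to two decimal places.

The Philippines: (1 + 0.0640)/(1 + 0.0208) − 1 = 4.2320%
Vietnam: (1 + 0.0485)/(1 + 0.0644) − 1 = -1.4938%
Differential = 4.2320% − (-1.4938%) = 5.7258% → 5.73%.

5.73%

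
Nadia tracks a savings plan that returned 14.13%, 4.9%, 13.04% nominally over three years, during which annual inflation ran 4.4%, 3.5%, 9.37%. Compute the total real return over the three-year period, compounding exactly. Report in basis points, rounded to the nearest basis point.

1452 basis points

Nominal growth factor = 1.1413 × 1.0490 × 1.1304 = 1.353342
Price-level growth factor = 1.0440 × 1.0350 × 1.0937 = 1.181787
Real growth factor = 1.353342 / 1.181787 = 1.145166
Total real return = 1.145166 − 1 → 1452 basis points.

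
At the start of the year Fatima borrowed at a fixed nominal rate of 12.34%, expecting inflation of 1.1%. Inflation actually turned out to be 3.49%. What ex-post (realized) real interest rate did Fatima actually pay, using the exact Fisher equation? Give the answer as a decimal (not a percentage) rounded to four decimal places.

Ex-post: (1 + 0.1234)/(1 + 0.0349) − 1 = 8.5516%
So the realized real rate is 0.0855.

0.0855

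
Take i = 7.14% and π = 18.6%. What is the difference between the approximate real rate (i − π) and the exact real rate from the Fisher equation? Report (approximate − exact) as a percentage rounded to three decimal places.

Approximate: r ≈ 7.140% − 18.600% = -11.4600%
Exact: (1 + 0.0714)/(1 + 0.1860) − 1 = -9.6627%
Error = -11.4600% − (-9.6627%) = -1.7973% → -1.797%.

-1.797%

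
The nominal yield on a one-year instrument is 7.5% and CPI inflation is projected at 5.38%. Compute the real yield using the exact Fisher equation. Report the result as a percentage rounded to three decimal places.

2.012%

1 + r = 1.07500 / 1.05380 = 1.020118
r = 1.020118 − 1 = 2.0118%, i.e. 2.012%.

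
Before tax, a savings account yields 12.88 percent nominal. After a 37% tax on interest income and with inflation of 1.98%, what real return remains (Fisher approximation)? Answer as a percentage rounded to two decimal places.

6.13%

After-tax nominal return = 12.88% × (1 − 0.37) = 8.1144%.
r ≈ 8.1144% − 1.98% → 6.13%.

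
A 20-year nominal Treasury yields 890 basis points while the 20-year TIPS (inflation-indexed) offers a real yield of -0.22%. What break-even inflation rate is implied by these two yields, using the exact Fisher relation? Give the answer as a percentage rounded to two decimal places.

9.14%

(1 + π) = (1 + i)/(1 + r) = 1.08900 / 0.99780 = 1.091401
Break-even inflation = 1.091401 − 1 → 9.14%.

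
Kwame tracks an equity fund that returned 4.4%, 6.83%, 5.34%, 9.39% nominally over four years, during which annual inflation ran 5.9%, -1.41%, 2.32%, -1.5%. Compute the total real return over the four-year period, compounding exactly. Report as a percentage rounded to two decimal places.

22.13%

Compound the nominal returns: 1.0440 × 1.0683 × 1.0534 × 1.0939 = 1.285182.
Compound inflation: 1.0590 × 0.9859 × 1.0232 × 0.9850 = 1.052266.
Deflate: 1.285182 / 1.052266 = 1.221347.
Total real return = 1.221347 − 1 → 22.13%.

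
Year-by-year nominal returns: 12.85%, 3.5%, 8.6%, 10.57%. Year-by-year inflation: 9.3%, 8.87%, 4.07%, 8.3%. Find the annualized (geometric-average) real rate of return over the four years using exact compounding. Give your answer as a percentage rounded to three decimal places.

Compound the nominal returns: 1.1285 × 1.0350 × 1.0860 × 1.1057 = 1.40251995.
Compound inflation: 1.0930 × 1.0887 × 1.0407 × 1.0830 = 1.34116557.
Deflate: 1.40251995 / 1.34116557 = 1.04574706.
Annualized real rate = 1.04574706^(1/4) − 1 = 1.1246% → 1.125%.

1.125%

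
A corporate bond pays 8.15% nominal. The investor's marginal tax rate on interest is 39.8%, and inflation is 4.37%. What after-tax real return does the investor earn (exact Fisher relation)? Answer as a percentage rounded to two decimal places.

0.51%

After-tax nominal return = 8.15% × (1 − 0.398) = 4.9063%.
1 + r = 1.049063 / 1.04370 = 1.005138
After-tax real rate = 1.005138 − 1 → 0.51%.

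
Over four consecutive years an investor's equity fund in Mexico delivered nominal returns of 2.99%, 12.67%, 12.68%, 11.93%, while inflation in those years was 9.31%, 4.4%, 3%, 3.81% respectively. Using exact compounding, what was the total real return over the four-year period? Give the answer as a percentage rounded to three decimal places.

19.939%

Nominal growth factor = 1.0299 × 1.1267 × 1.1268 × 1.1193 = 1.463513
Price-level growth factor = 1.0931 × 1.0440 × 1.0300 × 1.0381 = 1.220216
Real growth factor = 1.463513 / 1.220216 = 1.199389
Total real return = 1.199389 − 1 → 19.939%.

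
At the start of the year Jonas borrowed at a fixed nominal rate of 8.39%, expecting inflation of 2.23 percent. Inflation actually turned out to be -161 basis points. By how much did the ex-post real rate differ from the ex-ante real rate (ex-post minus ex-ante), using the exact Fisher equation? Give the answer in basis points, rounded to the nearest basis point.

Ex-ante: (1 + 0.0839)/(1 + 0.0223) − 1 = 6.0256%
Ex-post: (1 + 0.0839)/(1 − 0.0161) − 1 = 10.1636%
Difference (ex-post − ex-ante) = 4.1380% → 414 basis points.

414 basis points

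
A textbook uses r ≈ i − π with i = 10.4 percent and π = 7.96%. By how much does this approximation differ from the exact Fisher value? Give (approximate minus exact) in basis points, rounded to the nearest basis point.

18 basis points

Approximate: r ≈ 10.400% − 7.960% = 2.4400%
Exact: (1 + 0.1040)/(1 + 0.0796) − 1 = 2.2601%
Error = 2.4400% − 2.2601% = 0.1799% → 18 basis points.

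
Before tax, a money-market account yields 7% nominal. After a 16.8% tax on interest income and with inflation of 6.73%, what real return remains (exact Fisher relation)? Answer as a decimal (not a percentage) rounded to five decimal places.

After-tax nominal return = 7% × (1 − 0.168) = 5.8240%.
1 + r = 1.05824 / 1.06730 = 0.991511
After-tax real rate = 0.991511 − 1 → -0.00849.

-0.00849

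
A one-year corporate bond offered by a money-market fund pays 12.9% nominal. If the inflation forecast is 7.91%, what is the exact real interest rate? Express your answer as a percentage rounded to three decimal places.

1 + r = 1.12900 / 1.07910 = 1.046242
r = 1.046242 − 1 = 4.6242%, i.e. 4.624%.

4.624%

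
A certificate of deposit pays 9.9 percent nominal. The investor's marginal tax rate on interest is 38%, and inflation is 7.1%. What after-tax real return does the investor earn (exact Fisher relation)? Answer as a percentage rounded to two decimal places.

-0.90%

After-tax nominal return = 9.9% × (1 − 0.38) = 6.1380%.
1 + r = 1.06138 / 1.07100 = 0.991018
After-tax real rate = 0.991018 − 1 → -0.90%.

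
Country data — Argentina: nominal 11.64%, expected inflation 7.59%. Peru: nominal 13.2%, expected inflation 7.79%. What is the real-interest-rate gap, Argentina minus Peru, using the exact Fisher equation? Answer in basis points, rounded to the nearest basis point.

-125 basis points

Argentina: (1 + 0.1164)/(1 + 0.0759) − 1 = 3.7643%
Peru: (1 + 0.1320)/(1 + 0.0779) − 1 = 5.0190%
Differential = 3.7643% − 5.0190% = -1.2547% → -125 basis points.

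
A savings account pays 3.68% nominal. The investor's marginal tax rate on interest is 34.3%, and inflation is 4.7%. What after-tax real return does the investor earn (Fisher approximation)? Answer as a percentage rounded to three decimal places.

-2.282%

After-tax nominal return = 3.68% × (1 − 0.343) = 2.41776%.
r ≈ 2.41776% − 4.7% → -2.282%.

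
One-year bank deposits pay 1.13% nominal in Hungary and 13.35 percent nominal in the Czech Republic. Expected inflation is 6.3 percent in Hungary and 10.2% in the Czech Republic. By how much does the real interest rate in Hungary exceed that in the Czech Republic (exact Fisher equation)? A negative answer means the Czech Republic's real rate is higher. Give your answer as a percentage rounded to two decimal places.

Hungary: (1 + 0.0113)/(1 + 0.0630) − 1 = -4.8636%
The Czech Republic: (1 + 0.1335)/(1 + 0.1020) − 1 = 2.8584%
Differential = -4.8636% − 2.8584% = -7.7220% → -7.72%.

-7.72%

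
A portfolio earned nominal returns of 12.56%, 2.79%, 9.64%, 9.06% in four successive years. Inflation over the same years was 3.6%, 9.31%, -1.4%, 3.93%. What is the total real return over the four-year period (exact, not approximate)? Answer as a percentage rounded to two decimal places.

19.22%

Nominal growth factor = 1.1256 × 1.0279 × 1.0964 × 1.0906 = 1.383469
Price-level growth factor = 1.0360 × 1.0931 × 0.9860 × 1.0393 = 1.160480
Real growth factor = 1.383469 / 1.160480 = 1.192153
Total real return = 1.192153 − 1 → 19.22%.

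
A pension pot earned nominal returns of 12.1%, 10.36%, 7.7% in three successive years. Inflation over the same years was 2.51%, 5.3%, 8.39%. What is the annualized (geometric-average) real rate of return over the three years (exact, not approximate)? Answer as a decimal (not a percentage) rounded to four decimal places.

Compound the nominal returns: 1.1210 × 1.1036 × 1.0770 = 1.33239504.
Compound inflation: 1.0251 × 1.0530 × 1.0839 = 1.16999450.
Deflate: 1.33239504 / 1.16999450 = 1.13880453.
Annualized real rate = 1.13880453^(1/3) − 1 = 4.4279% → 0.0443.

0.0443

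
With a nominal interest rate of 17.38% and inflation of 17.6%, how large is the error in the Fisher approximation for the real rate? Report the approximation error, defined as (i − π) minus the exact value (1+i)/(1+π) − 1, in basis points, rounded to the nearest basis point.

-3 basis points

Approximate: r ≈ 17.380% − 17.600% = -0.2200%
Exact: (1 + 0.1738)/(1 + 0.1760) − 1 = -0.1871%
Error = -0.2200% − (-0.1871%) = -0.0329% → -3 basis points.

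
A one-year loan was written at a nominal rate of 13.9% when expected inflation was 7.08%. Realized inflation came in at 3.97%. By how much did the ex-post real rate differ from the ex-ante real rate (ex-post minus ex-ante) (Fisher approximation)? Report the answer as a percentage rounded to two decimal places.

Ex-ante: 13.9% − 7.08% = 6.820%
Ex-post: 13.9% − 3.97% = 9.930%
Difference (ex-post − ex-ante) = 3.1100% → 3.11%.

3.11%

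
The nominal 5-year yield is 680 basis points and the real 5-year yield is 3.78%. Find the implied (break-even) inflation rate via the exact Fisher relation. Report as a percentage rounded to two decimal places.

2.91%

(1 + π) = (1 + i)/(1 + r) = 1.06800 / 1.03780 = 1.029100
Break-even inflation = 1.029100 − 1 → 2.91%.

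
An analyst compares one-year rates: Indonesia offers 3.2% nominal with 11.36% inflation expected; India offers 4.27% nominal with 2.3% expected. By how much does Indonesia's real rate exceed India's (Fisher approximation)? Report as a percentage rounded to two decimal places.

-10.13%

Indonesia: 3.2% − 11.36% = -8.160%
India: 4.27% − 2.3% = 1.970%
Differential = -10.130% → -10.13%.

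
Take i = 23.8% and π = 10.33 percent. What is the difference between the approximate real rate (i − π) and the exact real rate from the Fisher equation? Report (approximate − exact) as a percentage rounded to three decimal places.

1.261%

Approximate: r ≈ 23.800% − 10.330% = 13.4700%
Exact: (1 + 0.2380)/(1 + 0.1033) − 1 = 12.2088%
Error = 13.4700% − 12.2088% = 1.2612% → 1.261%.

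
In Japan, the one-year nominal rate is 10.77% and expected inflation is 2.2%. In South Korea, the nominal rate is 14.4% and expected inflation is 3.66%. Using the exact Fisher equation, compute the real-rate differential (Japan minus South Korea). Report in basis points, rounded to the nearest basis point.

-198 basis points

Japan: (1 + 0.1077)/(1 + 0.0220) − 1 = 8.3855%
South Korea: (1 + 0.1440)/(1 + 0.0366) − 1 = 10.3608%
Differential = 8.3855% − 10.3608% = -1.9753% → -198 basis points.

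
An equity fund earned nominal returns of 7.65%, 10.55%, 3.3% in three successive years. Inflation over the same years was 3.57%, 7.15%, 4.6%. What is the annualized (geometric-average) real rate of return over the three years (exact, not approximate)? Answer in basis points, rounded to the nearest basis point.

193 basis points

Nominal growth factor = 1.0765 × 1.1055 × 1.0330 = 1.22934308
Price-level growth factor = 1.0357 × 1.0715 × 1.0460 = 1.16080117
Real growth factor = 1.22934308 / 1.16080117 = 1.05904708
Annualized real rate = 1.05904708^(1/3) − 1 = 1.9307% → 193 basis points.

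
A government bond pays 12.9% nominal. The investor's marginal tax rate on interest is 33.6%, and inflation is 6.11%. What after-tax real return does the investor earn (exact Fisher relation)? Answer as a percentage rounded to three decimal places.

After-tax nominal return = 12.9% × (1 − 0.336) = 8.5656%.
1 + r = 1.085656 / 1.06110 = 1.023142
After-tax real rate = 1.023142 − 1 → 2.314%.

2.314%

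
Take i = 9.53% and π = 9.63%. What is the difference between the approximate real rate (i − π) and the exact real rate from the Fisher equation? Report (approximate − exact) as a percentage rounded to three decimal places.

Approximate: r ≈ 9.530% − 9.630% = -0.1000%
Exact: (1 + 0.0953)/(1 + 0.0963) − 1 = -0.0912%
Error = -0.1000% − (-0.0912%) = -0.0088% → -0.009%.

-0.009%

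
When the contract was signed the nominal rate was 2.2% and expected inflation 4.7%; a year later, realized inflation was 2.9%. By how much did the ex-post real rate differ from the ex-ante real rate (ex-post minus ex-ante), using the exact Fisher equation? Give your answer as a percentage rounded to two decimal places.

Ex-ante: (1 + 0.0220)/(1 + 0.0470) − 1 = -2.3878%
Ex-post: (1 + 0.0220)/(1 + 0.0290) − 1 = -0.6803%
Difference (ex-post − ex-ante) = 1.7075% → 1.71%.

1.71%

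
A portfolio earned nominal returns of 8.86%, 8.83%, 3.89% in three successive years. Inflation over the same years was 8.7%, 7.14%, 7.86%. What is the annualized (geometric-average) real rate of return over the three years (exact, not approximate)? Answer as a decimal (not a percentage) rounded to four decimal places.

Nominal growth factor = 1.0886 × 1.0883 × 1.0389 = 1.23080912
Price-level growth factor = 1.0870 × 1.0714 × 1.0786 = 1.25615029
Real growth factor = 1.23080912 / 1.25615029 = 0.97982632
Annualized real rate = 0.97982632^(1/3) − 1 = -0.6770% → -0.0068.

-0.0068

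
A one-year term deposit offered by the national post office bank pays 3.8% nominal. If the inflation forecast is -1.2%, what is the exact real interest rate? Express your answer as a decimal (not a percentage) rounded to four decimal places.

By the Fisher relation, 1 + r = (1 + i)/(1 + π).
1 + r = 1.03800 / 0.98800 = 1.050607
r = 1.050607 − 1 = 5.0607%, i.e. 0.0506.

0.0506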